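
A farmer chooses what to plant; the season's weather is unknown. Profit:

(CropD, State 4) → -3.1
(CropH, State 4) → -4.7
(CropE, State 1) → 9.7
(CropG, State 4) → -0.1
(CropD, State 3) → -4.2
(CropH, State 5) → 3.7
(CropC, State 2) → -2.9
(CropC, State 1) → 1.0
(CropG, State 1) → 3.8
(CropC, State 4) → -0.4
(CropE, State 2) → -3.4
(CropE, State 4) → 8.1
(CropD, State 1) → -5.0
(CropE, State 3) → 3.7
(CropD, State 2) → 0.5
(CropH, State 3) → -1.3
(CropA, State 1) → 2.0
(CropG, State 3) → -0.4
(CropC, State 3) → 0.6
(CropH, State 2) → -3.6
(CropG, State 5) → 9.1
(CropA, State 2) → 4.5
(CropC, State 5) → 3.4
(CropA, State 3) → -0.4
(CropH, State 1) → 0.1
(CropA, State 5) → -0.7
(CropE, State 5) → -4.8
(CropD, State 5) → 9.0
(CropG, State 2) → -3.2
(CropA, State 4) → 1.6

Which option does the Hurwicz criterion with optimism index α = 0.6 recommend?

CropD: 0.6·9.0 + 0.4·(-5.0) = 3.4
CropG: 0.6·9.1 + 0.4·(-3.2) = 4.18
CropC: 0.6·3.4 + 0.4·(-2.9) = 0.88
CropE: 0.6·9.7 + 0.4·(-4.8) = 3.9
CropA: 0.6·4.5 + 0.4·(-0.7) = 2.42
CropH: 0.6·3.7 + 0.4·(-4.7) = 0.34
Highest Hurwicz score = 4.18 → CropG.

CropG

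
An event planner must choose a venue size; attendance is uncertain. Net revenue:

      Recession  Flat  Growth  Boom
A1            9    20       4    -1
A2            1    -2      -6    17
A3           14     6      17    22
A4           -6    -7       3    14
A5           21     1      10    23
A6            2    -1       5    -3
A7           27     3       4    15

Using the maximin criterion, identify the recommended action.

A3

Row minima: A1=-1, A2=-6, A3=6, A4=-7, A5=1, A6=-3, A7=3
Best worst-case = 6 → A3.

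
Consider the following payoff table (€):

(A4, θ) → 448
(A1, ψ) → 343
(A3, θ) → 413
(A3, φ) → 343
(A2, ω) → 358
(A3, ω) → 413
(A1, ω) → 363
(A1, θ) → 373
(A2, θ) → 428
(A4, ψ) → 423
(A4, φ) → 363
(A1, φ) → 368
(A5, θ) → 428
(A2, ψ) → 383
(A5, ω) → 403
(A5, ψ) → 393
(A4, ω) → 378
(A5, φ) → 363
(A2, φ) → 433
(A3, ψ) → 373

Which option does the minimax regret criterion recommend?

A2

Column bests: θ=448, φ=433, ψ=423, ω=413.
A1 regrets: 75, 65, 80, 50 → max 80
A2 regrets: 20, 0, 40, 55 → max 55
A3 regrets: 35, 90, 50, 0 → max 90
A4 regrets: 0, 70, 0, 35 → max 70
A5 regrets: 20, 70, 30, 10 → max 70
Smallest max regret = 55 → A2.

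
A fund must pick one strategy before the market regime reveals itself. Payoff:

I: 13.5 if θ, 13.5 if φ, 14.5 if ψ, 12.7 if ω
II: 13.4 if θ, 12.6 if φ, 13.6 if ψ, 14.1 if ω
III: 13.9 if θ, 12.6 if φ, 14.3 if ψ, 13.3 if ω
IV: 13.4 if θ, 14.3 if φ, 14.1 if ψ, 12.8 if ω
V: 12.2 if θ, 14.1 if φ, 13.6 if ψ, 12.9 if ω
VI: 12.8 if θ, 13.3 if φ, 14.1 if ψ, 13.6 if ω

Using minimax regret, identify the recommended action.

Column bests: θ=13.9, φ=14.3, ψ=14.5, ω=14.1.
I regrets: 0.4, 0.8, 0.0, 1.4 → max 1.4
II regrets: 0.5, 1.7, 0.9, 0.0 → max 1.7
III regrets: 0.0, 1.7, 0.2, 0.8 → max 1.7
IV regrets: 0.5, 0.0, 0.4, 1.3 → max 1.3
V regrets: 1.7, 0.2, 0.9, 1.2 → max 1.7
VI regrets: 1.1, 1.0, 0.4, 0.5 → max 1.1
Smallest max regret = 1.1 → VI.

VI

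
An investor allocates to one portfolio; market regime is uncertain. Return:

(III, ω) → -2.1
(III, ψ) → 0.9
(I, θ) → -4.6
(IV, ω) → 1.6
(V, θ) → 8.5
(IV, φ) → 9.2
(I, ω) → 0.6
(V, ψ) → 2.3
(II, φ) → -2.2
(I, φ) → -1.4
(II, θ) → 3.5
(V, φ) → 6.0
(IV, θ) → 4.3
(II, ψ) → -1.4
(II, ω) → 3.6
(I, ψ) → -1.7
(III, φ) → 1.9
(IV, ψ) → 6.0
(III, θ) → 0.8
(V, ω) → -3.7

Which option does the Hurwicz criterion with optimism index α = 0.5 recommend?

IV

I: 0.5·0.6 + 0.5·(-4.6) = -2
II: 0.5·3.6 + 0.5·(-2.2) = 0.7
III: 0.5·1.9 + 0.5·(-2.1) = -0.1
IV: 0.5·9.2 + 0.5·1.6 = 5.4
V: 0.5·8.5 + 0.5·(-3.7) = 2.4
Highest Hurwicz score = 5.4 → IV.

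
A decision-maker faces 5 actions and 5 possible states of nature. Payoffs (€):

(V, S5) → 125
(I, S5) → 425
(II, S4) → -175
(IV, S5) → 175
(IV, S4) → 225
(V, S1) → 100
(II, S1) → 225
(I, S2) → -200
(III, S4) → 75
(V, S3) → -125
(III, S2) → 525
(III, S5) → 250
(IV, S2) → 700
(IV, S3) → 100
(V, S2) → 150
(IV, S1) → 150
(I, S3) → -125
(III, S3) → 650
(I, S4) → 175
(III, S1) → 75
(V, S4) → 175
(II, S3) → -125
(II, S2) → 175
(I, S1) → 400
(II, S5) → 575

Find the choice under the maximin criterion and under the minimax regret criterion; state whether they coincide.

maximin → IV; minimax regret → III (disagree)

Row minima: I=-200, II=-175, III=75, IV=100, V=-125
Best worst-case = 100 → IV.
Column bests: S1=400, S2=700, S3=650, S4=225, S5=575.
I regrets: 0, 900, 775, 50, 150 → max 900
II regrets: 175, 525, 775, 400, 0 → max 775
III regrets: 325, 175, 0, 150, 325 → max 325
IV regrets: 250, 0, 550, 0, 400 → max 550
V regrets: 300, 550, 775, 50, 450 → max 775
Smallest max regret = 325 → III.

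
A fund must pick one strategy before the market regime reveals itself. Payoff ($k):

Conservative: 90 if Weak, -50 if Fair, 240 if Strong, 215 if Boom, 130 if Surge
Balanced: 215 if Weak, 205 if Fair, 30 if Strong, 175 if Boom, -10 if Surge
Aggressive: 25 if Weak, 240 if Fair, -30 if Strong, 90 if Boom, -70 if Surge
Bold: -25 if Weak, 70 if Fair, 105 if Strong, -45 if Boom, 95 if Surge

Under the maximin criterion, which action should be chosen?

Row minima: Conservative=-50, Balanced=-10, Aggressive=-70, Bold=-45
Best worst-case = -10 → Balanced.

Balanced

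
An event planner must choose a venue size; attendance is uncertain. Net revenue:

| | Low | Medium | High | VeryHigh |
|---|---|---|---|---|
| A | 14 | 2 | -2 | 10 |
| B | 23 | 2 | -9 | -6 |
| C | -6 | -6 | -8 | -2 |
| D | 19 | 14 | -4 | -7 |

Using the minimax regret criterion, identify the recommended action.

A

Column bests: Low=23, Medium=14, High=-2, VeryHigh=10.
A regrets: 9, 12, 0, 0 → max 12
B regrets: 0, 12, 7, 16 → max 16
C regrets: 29, 20, 6, 12 → max 29
D regrets: 4, 0, 2, 17 → max 17
Smallest max regret = 12 → A.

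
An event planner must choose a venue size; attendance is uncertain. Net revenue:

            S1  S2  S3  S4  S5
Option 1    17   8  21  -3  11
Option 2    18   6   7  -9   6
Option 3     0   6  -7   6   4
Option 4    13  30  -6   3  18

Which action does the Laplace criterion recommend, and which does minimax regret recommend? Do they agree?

laplace → Option 4; minimax regret → Option 1 (disagree)

Row averages: Option 1=10.8, Option 2=5.6, Option 3=1.8, Option 4=11.6
Highest average = 11.6 → Option 4.
Column bests: S1=18, S2=30, S3=21, S4=6, S5=18.
Option 1 regrets: 1, 22, 0, 9, 7 → max 22
Option 2 regrets: 0, 24, 14, 15, 12 → max 24
Option 3 regrets: 18, 24, 28, 0, 14 → max 28
Option 4 regrets: 5, 0, 27, 3, 0 → max 27
Smallest max regret = 22 → Option 1.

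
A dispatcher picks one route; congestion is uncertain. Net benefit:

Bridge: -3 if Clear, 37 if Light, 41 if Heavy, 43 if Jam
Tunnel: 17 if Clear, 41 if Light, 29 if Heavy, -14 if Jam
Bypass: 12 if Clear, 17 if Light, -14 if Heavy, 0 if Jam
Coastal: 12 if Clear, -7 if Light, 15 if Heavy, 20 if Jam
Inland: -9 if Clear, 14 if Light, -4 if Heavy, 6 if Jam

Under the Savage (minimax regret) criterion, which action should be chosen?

Bridge

Column bests: Clear=17, Light=41, Heavy=41, Jam=43.
Bridge regrets: 20, 4, 0, 0 → max 20
Tunnel regrets: 0, 0, 12, 57 → max 57
Bypass regrets: 5, 24, 55, 43 → max 55
Coastal regrets: 5, 48, 26, 23 → max 48
Inland regrets: 26, 27, 45, 37 → max 45
Smallest max regret = 20 → Bridge.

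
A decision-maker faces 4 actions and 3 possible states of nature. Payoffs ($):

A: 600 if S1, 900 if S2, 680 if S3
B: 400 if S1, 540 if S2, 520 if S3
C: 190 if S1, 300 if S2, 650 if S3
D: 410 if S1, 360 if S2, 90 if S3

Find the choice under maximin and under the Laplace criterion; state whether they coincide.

maximin → A; laplace → A (agree)

Row minima: A=600, B=400, C=190, D=90
Best worst-case = 600 → A.
Row averages: A=2180/3, B=1460/3, C=380, D=860/3
Highest average = 2180/3 → A.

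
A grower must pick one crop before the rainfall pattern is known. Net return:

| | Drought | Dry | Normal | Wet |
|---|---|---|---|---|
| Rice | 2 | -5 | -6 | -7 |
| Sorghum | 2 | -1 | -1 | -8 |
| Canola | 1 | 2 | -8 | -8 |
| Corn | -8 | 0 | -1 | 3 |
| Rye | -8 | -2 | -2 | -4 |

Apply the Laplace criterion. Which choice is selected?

Corn

Row averages: Rice=-4, Sorghum=-2, Canola=-3.25, Corn=-1.5, Rye=-4
Highest average = -1.5 → Corn.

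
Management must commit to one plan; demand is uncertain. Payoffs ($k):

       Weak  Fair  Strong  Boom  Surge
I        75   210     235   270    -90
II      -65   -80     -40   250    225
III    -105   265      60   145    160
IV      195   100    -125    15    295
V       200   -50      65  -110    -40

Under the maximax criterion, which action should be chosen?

IV

Row maxima: I=270, II=250, III=265, IV=295, V=200
Best best-case = 295 → IV.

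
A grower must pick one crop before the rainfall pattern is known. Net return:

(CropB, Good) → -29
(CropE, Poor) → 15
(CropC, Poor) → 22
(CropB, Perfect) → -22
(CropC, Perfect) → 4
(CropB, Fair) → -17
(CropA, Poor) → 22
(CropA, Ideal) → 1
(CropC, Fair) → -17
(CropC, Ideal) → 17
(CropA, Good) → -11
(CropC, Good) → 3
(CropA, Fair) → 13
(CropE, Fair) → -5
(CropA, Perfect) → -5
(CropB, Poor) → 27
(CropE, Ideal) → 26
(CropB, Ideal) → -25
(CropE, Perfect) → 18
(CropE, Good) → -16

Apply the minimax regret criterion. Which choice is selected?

CropE

Column bests: Poor=27, Fair=13, Good=3, Ideal=26, Perfect=18.
CropB regrets: 0, 30, 32, 51, 40 → max 51
CropE regrets: 12, 18, 19, 0, 0 → max 19
CropC regrets: 5, 30, 0, 9, 14 → max 30
CropA regrets: 5, 0, 14, 25, 23 → max 25
Smallest max regret = 19 → CropE.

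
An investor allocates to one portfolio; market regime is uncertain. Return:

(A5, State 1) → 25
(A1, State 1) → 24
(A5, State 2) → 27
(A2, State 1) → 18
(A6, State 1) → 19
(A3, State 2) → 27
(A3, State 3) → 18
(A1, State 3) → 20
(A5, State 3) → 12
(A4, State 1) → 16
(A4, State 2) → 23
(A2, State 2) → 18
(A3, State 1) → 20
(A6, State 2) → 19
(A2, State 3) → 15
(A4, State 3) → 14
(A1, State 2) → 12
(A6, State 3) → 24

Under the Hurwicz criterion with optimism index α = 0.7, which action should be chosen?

A1: 0.7·24 + 0.3·12 = 20.4
A2: 0.7·18 + 0.3·15 = 17.1
A3: 0.7·27 + 0.3·18 = 24.3
A4: 0.7·23 + 0.3·14 = 20.3
A5: 0.7·27 + 0.3·12 = 22.5
A6: 0.7·24 + 0.3·19 = 22.5
Highest Hurwicz score = 24.3 → A3.

A3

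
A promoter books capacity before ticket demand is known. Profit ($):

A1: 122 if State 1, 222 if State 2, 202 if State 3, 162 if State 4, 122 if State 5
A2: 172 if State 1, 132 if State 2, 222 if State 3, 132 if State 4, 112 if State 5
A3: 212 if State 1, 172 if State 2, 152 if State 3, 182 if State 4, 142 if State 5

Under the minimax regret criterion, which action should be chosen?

Column bests: State 1=212, State 2=222, State 3=222, State 4=182, State 5=142.
A1 regrets: 90, 0, 20, 20, 20 → max 90
A2 regrets: 40, 90, 0, 50, 30 → max 90
A3 regrets: 0, 50, 70, 0, 0 → max 70
Smallest max regret = 70 → A3.

A3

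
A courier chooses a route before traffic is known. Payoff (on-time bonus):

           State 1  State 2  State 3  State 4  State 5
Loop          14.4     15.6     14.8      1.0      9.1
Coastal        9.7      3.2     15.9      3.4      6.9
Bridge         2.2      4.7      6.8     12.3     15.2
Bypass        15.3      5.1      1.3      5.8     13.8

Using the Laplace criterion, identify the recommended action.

Row averages: Loop=10.98, Coastal=7.82, Bridge=8.24, Bypass=8.26
Highest average = 10.98 → Loop.

Loop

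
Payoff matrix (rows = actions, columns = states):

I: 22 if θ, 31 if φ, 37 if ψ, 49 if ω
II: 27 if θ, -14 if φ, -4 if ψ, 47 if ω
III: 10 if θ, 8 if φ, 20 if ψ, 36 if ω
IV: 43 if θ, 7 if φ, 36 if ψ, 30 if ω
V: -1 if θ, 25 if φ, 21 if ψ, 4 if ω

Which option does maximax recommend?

I

Row maxima: I=49, II=47, III=36, IV=43, V=25
Best best-case = 49 → I.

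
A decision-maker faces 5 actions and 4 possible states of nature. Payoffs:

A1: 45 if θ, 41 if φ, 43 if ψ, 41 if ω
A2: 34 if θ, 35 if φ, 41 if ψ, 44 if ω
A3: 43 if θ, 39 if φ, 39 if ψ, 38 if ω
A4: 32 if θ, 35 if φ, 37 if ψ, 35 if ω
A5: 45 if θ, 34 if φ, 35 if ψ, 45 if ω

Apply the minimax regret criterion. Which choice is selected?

Column bests: θ=45, φ=41, ψ=43, ω=45.
A1 regrets: 0, 0, 0, 4 → max 4
A2 regrets: 11, 6, 2, 1 → max 11
A3 regrets: 2, 2, 4, 7 → max 7
A4 regrets: 13, 6, 6, 10 → max 13
A5 regrets: 0, 7, 8, 0 → max 8
Smallest max regret = 4 → A1.

A1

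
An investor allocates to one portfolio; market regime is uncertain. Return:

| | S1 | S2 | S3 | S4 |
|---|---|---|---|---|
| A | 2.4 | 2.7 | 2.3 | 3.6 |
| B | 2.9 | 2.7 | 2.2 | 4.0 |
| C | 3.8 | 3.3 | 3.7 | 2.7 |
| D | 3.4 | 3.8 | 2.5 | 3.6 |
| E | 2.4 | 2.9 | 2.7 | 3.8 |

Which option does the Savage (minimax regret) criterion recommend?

D

Column bests: S1=3.8, S2=3.8, S3=3.7, S4=4.0.
A regrets: 1.4, 1.1, 1.4, 0.4 → max 1.4
B regrets: 0.9, 1.1, 1.5, 0.0 → max 1.5
C regrets: 0.0, 0.5, 0.0, 1.3 → max 1.3
D regrets: 0.4, 0.0, 1.2, 0.4 → max 1.2
E regrets: 1.4, 0.9, 1.0, 0.2 → max 1.4
Smallest max regret = 1.2 → D.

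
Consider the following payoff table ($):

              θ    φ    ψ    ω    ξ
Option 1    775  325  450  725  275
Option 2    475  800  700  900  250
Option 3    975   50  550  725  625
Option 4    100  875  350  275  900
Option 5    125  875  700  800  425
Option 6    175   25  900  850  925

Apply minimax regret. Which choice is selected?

Column bests: θ=975, φ=875, ψ=900, ω=900, ξ=925.
Option 1 regrets: 200, 550, 450, 175, 650 → max 650
Option 2 regrets: 500, 75, 200, 0, 675 → max 675
Option 3 regrets: 0, 825, 350, 175, 300 → max 825
Option 4 regrets: 875, 0, 550, 625, 25 → max 875
Option 5 regrets: 850, 0, 200, 100, 500 → max 850
Option 6 regrets: 800, 850, 0, 50, 0 → max 850
Smallest max regret = 650 → Option 1.

Option 1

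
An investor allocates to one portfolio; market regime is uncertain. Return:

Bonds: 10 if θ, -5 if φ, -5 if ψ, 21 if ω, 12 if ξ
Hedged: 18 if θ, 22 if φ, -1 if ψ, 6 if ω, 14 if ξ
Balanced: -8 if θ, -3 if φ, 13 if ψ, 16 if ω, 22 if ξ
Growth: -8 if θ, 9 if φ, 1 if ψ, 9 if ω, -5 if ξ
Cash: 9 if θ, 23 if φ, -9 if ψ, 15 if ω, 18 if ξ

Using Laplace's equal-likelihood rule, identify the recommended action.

Hedged

Row averages: Bonds=6.6, Hedged=11.8, Balanced=8, Growth=1.2, Cash=11.2
Highest average = 11.8 → Hedged.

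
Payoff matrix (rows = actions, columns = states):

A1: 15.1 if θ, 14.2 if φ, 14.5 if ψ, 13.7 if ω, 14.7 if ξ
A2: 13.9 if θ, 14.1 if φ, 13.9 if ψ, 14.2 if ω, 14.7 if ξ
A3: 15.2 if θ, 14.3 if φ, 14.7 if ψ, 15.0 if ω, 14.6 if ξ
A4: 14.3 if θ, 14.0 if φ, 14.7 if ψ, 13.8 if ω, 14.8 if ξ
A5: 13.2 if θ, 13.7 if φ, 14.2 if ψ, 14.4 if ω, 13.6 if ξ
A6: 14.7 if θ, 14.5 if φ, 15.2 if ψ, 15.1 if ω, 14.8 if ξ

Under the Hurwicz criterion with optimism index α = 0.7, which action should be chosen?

A6

A1: 0.7·15.1 + 0.3·13.7 = 14.68
A2: 0.7·14.7 + 0.3·13.9 = 14.46
A3: 0.7·15.2 + 0.3·14.3 = 14.93
A4: 0.7·14.8 + 0.3·13.8 = 14.5
A5: 0.7·14.4 + 0.3·13.2 = 14.04
A6: 0.7·15.2 + 0.3·14.5 = 14.99
Highest Hurwicz score = 14.99 → A6.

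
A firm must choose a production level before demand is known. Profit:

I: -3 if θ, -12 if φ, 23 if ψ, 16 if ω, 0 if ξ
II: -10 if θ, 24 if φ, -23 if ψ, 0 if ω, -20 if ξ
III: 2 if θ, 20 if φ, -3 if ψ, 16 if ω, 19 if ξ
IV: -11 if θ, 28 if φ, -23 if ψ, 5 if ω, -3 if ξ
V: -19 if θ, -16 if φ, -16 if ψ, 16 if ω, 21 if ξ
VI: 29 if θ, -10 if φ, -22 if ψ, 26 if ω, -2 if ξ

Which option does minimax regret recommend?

Column bests: θ=29, φ=28, ψ=23, ω=26, ξ=21.
I regrets: 32, 40, 0, 10, 21 → max 40
II regrets: 39, 4, 46, 26, 41 → max 46
III regrets: 27, 8, 26, 10, 2 → max 27
IV regrets: 40, 0, 46, 21, 24 → max 46
V regrets: 48, 44, 39, 10, 0 → max 48
VI regrets: 0, 38, 45, 0, 23 → max 45
Smallest max regret = 27 → III.

III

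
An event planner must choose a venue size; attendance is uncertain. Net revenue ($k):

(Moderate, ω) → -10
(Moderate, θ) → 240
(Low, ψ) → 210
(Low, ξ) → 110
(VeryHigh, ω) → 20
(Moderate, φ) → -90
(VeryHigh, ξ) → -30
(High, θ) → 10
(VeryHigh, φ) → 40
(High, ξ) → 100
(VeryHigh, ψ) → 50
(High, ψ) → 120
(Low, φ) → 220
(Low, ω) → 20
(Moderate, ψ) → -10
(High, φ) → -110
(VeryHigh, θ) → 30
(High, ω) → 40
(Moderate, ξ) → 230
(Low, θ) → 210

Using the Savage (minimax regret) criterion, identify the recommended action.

Column bests: θ=240, φ=220, ψ=210, ω=40, ξ=230.
Low regrets: 30, 0, 0, 20, 120 → max 120
Moderate regrets: 0, 310, 220, 50, 0 → max 310
High regrets: 230, 330, 90, 0, 130 → max 330
VeryHigh regrets: 210, 180, 160, 20, 260 → max 260
Smallest max regret = 120 → Low.

Low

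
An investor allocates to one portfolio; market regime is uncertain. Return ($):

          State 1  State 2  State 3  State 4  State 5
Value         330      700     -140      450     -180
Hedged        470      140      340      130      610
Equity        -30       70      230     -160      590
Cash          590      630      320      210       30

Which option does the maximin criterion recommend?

Hedged

Row minima: Value=-180, Hedged=130, Equity=-160, Cash=30
Best worst-case = 130 → Hedged.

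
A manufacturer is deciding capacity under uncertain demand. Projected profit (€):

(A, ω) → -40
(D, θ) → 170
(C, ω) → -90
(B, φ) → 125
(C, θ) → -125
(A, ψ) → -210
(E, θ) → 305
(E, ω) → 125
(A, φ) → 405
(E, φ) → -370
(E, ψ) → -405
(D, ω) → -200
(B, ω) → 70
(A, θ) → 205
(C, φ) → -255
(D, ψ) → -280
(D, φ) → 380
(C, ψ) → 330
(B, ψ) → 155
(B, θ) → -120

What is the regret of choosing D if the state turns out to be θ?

135

Best payoff under θ is 305.
Regret = 305 − 170 = 135.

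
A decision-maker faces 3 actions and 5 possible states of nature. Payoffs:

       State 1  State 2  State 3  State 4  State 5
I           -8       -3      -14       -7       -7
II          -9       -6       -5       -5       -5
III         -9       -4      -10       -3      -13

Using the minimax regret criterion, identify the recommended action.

Column bests: State 1=-8, State 2=-3, State 3=-5, State 4=-3, State 5=-5.
I regrets: 0, 0, 9, 4, 2 → max 9
II regrets: 1, 3, 0, 2, 0 → max 3
III regrets: 1, 1, 5, 0, 8 → max 8
Smallest max regret = 3 → II.

II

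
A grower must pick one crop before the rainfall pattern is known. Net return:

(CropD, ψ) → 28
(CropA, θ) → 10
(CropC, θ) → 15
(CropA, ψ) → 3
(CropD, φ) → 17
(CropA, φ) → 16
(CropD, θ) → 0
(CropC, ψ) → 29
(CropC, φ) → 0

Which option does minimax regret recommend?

Column bests: θ=15, φ=17, ψ=29.
CropA regrets: 5, 1, 26 → max 26
CropD regrets: 15, 0, 1 → max 15
CropC regrets: 0, 17, 0 → max 17
Smallest max regret = 15 → CropD.

CropD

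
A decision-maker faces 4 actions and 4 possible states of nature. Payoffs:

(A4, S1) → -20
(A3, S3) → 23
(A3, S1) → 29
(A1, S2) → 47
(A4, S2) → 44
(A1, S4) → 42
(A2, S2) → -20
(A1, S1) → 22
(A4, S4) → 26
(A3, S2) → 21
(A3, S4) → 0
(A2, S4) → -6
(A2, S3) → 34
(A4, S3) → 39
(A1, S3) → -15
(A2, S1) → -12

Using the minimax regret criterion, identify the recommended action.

Column bests: S1=29, S2=47, S3=39, S4=42.
A1 regrets: 7, 0, 54, 0 → max 54
A2 regrets: 41, 67, 5, 48 → max 67
A3 regrets: 0, 26, 16, 42 → max 42
A4 regrets: 49, 3, 0, 16 → max 49
Smallest max regret = 42 → A3.

A3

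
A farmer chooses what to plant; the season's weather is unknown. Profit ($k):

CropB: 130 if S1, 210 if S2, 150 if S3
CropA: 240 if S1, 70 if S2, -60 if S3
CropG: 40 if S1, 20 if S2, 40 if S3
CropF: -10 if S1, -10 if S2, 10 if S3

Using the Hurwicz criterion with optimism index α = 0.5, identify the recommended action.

CropB

CropB: 0.5·210 + 0.5·130 = 170
CropA: 0.5·240 + 0.5·(-60) = 90
CropG: 0.5·40 + 0.5·20 = 30
CropF: 0.5·10 + 0.5·(-10) = 0
Highest Hurwicz score = 170 → CropB.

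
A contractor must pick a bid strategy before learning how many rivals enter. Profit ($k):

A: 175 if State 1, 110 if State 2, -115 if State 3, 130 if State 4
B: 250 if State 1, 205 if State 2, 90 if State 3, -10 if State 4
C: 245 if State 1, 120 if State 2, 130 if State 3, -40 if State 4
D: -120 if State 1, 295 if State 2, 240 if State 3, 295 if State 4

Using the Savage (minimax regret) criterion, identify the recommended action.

Column bests: State 1=250, State 2=295, State 3=240, State 4=295.
A regrets: 75, 185, 355, 165 → max 355
B regrets: 0, 90, 150, 305 → max 305
C regrets: 5, 175, 110, 335 → max 335
D regrets: 370, 0, 0, 0 → max 370
Smallest max regret = 305 → B.

B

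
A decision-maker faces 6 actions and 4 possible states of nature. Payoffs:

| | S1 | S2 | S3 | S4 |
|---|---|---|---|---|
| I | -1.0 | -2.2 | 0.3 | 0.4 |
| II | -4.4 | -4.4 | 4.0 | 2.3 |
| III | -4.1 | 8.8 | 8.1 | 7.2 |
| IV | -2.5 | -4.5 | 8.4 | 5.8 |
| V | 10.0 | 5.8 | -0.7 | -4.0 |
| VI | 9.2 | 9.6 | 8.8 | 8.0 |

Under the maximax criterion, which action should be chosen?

Row maxima: I=0.4, II=4.0, III=8.8, IV=8.4, V=10.0, VI=9.6
Best best-case = 10.0 → V.

V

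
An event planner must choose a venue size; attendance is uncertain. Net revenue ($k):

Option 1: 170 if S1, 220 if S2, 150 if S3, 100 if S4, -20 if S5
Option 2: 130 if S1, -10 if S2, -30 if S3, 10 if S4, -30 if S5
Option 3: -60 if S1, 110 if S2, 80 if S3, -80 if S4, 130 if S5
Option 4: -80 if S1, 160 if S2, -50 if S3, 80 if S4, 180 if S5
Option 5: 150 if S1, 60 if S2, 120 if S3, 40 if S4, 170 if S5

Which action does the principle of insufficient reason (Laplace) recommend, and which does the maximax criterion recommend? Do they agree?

laplace → Option 1; maximax → Option 1 (agree)

Row averages: Option 1=124, Option 2=14, Option 3=36, Option 4=58, Option 5=108
Highest average = 124 → Option 1.
Row maxima: Option 1=220, Option 2=130, Option 3=130, Option 4=180, Option 5=170
Best best-case = 220 → Option 1.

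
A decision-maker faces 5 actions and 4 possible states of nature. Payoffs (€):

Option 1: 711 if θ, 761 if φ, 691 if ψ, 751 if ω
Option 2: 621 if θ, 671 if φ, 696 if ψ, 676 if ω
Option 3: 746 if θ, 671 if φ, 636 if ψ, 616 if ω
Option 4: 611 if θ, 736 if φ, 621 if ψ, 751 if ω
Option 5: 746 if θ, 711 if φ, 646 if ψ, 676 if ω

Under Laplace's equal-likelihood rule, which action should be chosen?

Row averages: Option 1=728.5, Option 2=666, Option 3=667.25, Option 4=679.75, Option 5=694.75
Highest average = 728.5 → Option 1.

Option 1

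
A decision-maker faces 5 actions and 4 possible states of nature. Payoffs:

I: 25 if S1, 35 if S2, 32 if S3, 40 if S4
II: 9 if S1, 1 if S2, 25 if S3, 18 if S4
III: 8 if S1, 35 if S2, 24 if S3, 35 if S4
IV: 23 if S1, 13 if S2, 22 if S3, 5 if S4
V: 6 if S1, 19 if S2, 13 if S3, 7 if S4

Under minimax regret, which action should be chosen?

Column bests: S1=25, S2=35, S3=32, S4=40.
I regrets: 0, 0, 0, 0 → max 0
II regrets: 16, 34, 7, 22 → max 34
III regrets: 17, 0, 8, 5 → max 17
IV regrets: 2, 22, 10, 35 → max 35
V regrets: 19, 16, 19, 33 → max 33
Smallest max regret = 0 → I.

I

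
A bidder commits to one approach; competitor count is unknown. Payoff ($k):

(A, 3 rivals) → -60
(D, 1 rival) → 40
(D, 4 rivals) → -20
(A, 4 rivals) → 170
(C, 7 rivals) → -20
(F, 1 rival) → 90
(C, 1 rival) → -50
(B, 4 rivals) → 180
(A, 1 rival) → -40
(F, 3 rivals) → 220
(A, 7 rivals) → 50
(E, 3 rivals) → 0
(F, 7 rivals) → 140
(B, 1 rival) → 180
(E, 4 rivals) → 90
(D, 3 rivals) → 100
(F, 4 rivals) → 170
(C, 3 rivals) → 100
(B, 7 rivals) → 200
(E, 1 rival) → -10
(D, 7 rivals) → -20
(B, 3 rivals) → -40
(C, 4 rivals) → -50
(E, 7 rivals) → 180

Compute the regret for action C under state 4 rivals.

Best payoff under 4 rivals is 180.
Regret = 180 − (-50) = 230.

230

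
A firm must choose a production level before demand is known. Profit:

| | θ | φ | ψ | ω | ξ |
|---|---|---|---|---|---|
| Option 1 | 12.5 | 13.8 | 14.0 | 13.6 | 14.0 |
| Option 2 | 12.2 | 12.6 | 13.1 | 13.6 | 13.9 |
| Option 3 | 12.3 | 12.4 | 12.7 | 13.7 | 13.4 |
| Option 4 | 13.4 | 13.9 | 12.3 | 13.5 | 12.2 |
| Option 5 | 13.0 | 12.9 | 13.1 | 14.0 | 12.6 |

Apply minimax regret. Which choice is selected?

Column bests: θ=13.4, φ=13.9, ψ=14.0, ω=14.0, ξ=14.0.
Option 1 regrets: 0.9, 0.1, 0.0, 0.4, 0.0 → max 0.9
Option 2 regrets: 1.2, 1.3, 0.9, 0.4, 0.1 → max 1.3
Option 3 regrets: 1.1, 1.5, 1.3, 0.3, 0.6 → max 1.5
Option 4 regrets: 0.0, 0.0, 1.7, 0.5, 1.8 → max 1.8
Option 5 regrets: 0.4, 1.0, 0.9, 0.0, 1.4 → max 1.4
Smallest max regret = 0.9 → Option 1.

Option 1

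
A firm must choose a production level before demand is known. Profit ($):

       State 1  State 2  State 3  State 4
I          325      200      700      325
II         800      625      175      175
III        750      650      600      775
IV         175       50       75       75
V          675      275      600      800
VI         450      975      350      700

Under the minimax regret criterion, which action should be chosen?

Column bests: State 1=800, State 2=975, State 3=700, State 4=800.
I regrets: 475, 775, 0, 475 → max 775
II regrets: 0, 350, 525, 625 → max 625
III regrets: 50, 325, 100, 25 → max 325
IV regrets: 625, 925, 625, 725 → max 925
V regrets: 125, 700, 100, 0 → max 700
VI regrets: 350, 0, 350, 100 → max 350
Smallest max regret = 325 → III.

III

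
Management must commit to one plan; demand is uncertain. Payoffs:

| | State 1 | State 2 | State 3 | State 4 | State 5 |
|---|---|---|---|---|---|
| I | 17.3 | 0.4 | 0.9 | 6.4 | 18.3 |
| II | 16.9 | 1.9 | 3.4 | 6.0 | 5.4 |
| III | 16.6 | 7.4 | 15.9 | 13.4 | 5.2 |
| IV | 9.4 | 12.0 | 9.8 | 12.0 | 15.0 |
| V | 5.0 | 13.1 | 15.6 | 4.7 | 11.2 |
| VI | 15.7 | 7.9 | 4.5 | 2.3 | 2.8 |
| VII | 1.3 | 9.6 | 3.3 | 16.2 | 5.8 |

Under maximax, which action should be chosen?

Row maxima: I=18.3, II=16.9, III=16.6, IV=15.0, V=15.6, VI=15.7, VII=16.2
Best best-case = 18.3 → I.

I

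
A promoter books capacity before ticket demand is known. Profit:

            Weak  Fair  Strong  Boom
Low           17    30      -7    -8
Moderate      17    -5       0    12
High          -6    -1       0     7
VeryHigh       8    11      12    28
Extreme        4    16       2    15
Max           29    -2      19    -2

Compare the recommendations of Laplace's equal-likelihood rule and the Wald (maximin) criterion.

laplace → VeryHigh; maximin → VeryHigh (agree)

Row averages: Low=8, Moderate=6, High=0, VeryHigh=14.75, Extreme=9.25, Max=11
Highest average = 14.75 → VeryHigh.
Row minima: Low=-8, Moderate=-5, High=-6, VeryHigh=8, Extreme=2, Max=-2
Best worst-case = 8 → VeryHigh.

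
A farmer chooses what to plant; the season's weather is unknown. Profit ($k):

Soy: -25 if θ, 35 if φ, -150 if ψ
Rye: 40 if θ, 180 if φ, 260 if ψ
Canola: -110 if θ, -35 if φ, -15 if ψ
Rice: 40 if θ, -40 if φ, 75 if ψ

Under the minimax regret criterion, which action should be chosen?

Rye

Column bests: θ=40, φ=180, ψ=260.
Soy regrets: 65, 145, 410 → max 410
Rye regrets: 0, 0, 0 → max 0
Canola regrets: 150, 215, 275 → max 275
Rice regrets: 0, 220, 185 → max 220
Smallest max regret = 0 → Rye.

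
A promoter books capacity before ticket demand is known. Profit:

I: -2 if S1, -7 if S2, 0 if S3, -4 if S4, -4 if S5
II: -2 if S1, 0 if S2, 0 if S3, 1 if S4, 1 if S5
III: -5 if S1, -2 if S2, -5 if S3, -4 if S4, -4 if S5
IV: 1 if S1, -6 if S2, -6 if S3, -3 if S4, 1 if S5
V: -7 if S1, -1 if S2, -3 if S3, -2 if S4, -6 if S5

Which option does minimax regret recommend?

II

Column bests: S1=1, S2=0, S3=0, S4=1, S5=1.
I regrets: 3, 7, 0, 5, 5 → max 7
II regrets: 3, 0, 0, 0, 0 → max 3
III regrets: 6, 2, 5, 5, 5 → max 6
IV regrets: 0, 6, 6, 4, 0 → max 6
V regrets: 8, 1, 3, 3, 7 → max 8
Smallest max regret = 3 → II.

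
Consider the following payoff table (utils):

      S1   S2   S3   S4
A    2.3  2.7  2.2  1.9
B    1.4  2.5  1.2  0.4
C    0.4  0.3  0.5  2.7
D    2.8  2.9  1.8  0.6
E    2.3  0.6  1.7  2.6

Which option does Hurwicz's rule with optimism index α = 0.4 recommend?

A

A: 0.4·2.7 + 0.6·1.9 = 2.22
B: 0.4·2.5 + 0.6·0.4 = 1.24
C: 0.4·2.7 + 0.6·0.3 = 1.26
D: 0.4·2.9 + 0.6·0.6 = 1.52
E: 0.4·2.6 + 0.6·0.6 = 1.4
Highest Hurwicz score = 2.22 → A.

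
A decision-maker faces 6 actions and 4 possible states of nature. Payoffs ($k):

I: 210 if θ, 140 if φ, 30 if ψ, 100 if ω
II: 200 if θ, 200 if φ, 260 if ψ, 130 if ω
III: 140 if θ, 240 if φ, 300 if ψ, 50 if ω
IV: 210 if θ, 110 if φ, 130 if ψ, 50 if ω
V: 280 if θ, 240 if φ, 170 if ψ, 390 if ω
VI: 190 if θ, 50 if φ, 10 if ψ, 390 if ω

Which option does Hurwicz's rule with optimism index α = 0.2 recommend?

I: 0.2·210 + 0.8·30 = 66
II: 0.2·260 + 0.8·130 = 156
III: 0.2·300 + 0.8·50 = 100
IV: 0.2·210 + 0.8·50 = 82
V: 0.2·390 + 0.8·170 = 214
VI: 0.2·390 + 0.8·10 = 86
Highest Hurwicz score = 214 → V.

V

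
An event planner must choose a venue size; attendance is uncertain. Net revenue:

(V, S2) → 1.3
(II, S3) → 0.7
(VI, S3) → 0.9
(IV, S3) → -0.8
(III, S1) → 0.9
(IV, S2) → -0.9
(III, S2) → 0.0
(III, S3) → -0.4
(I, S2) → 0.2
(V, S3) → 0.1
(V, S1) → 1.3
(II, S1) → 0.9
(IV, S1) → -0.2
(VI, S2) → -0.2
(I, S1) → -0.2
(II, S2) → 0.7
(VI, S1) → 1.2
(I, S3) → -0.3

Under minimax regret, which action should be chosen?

Column bests: S1=1.3, S2=1.3, S3=0.9.
I regrets: 1.5, 1.1, 1.2 → max 1.5
II regrets: 0.4, 0.6, 0.2 → max 0.6
III regrets: 0.4, 1.3, 1.3 → max 1.3
IV regrets: 1.5, 2.2, 1.7 → max 2.2
V regrets: 0.0, 0.0, 0.8 → max 0.8
VI regrets: 0.1, 1.5, 0.0 → max 1.5
Smallest max regret = 0.6 → II.

II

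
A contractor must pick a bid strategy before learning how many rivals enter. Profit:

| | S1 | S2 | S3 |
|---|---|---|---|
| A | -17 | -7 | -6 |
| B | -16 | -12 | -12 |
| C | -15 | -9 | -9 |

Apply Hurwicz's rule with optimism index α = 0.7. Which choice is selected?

A

A: 0.7·(-6) + 0.3·(-17) = -9.3
B: 0.7·(-12) + 0.3·(-16) = -13.2
C: 0.7·(-9) + 0.3·(-15) = -10.8
Highest Hurwicz score = -9.3 → A.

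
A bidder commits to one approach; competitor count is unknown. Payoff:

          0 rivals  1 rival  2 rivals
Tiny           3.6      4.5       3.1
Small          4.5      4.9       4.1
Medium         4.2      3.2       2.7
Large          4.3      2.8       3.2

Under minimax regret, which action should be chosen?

Small

Column bests: 0 rivals=4.5, 1 rival=4.9, 2 rivals=4.1.
Tiny regrets: 0.9, 0.4, 1.0 → max 1.0
Small regrets: 0.0, 0.0, 0.0 → max 0.0
Medium regrets: 0.3, 1.7, 1.4 → max 1.7
Large regrets: 0.2, 2.1, 0.9 → max 2.1
Smallest max regret = 0.0 → Small.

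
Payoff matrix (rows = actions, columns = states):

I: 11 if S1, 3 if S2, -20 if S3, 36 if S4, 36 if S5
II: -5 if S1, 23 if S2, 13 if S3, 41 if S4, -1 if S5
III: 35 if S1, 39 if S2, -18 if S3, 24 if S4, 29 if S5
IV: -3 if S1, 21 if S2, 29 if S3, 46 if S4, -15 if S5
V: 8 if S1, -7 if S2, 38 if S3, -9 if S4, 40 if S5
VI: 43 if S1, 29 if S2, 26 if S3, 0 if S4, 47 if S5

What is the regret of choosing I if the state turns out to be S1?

Best payoff under S1 is 43.
Regret = 43 − 11 = 32.

32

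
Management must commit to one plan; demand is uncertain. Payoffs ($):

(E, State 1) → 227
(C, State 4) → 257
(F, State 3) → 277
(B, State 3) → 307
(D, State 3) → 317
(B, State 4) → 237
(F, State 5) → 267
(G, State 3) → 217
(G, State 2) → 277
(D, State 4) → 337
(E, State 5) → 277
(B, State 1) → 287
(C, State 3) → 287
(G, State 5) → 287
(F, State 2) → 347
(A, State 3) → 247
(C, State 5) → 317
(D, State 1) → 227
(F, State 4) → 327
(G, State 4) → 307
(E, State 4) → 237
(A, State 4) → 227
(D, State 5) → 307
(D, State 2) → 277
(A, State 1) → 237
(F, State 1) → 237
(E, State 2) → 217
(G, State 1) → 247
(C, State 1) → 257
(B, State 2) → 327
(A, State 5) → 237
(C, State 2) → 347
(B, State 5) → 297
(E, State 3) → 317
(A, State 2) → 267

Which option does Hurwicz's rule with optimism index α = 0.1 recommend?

C

A: 0.1·267 + 0.9·227 = 231
B: 0.1·327 + 0.9·237 = 246
C: 0.1·347 + 0.9·257 = 266
D: 0.1·337 + 0.9·227 = 238
E: 0.1·317 + 0.9·217 = 227
F: 0.1·347 + 0.9·237 = 248
G: 0.1·307 + 0.9·217 = 226
Highest Hurwicz score = 266 → C.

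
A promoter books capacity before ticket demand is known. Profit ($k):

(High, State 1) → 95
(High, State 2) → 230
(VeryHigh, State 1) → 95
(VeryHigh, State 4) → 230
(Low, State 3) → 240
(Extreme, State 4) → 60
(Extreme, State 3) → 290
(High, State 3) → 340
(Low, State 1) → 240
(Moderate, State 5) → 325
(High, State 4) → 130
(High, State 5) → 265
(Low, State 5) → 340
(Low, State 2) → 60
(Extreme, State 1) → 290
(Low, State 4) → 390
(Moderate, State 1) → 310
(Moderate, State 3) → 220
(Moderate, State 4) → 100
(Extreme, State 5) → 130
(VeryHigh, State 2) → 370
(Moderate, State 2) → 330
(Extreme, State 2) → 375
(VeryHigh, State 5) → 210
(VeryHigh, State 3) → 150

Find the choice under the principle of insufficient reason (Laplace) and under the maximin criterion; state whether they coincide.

laplace → Moderate; maximin → Moderate (agree)

Row averages: Low=254, Moderate=257, High=212, VeryHigh=211, Extreme=229
Highest average = 257 → Moderate.
Row minima: Low=60, Moderate=100, High=95, VeryHigh=95, Extreme=60
Best worst-case = 100 → Moderate.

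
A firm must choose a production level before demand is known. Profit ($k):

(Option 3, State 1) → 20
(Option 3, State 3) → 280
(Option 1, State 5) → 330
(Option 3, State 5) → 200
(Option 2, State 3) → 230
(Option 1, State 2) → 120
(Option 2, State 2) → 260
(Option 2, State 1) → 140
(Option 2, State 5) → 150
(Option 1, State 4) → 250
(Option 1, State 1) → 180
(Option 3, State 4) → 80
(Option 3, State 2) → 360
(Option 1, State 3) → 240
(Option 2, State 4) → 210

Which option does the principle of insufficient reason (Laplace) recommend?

Row averages: Option 1=224, Option 2=198, Option 3=188
Highest average = 224 → Option 1.

Option 1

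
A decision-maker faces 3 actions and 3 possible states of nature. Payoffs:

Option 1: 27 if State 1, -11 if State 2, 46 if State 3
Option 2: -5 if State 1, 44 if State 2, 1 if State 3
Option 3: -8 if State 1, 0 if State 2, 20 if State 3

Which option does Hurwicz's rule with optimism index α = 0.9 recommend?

Option 1: 0.9·46 + 0.1·(-11) = 40.3
Option 2: 0.9·44 + 0.1·(-5) = 39.1
Option 3: 0.9·20 + 0.1·(-8) = 17.2
Highest Hurwicz score = 40.3 → Option 1.

Option 1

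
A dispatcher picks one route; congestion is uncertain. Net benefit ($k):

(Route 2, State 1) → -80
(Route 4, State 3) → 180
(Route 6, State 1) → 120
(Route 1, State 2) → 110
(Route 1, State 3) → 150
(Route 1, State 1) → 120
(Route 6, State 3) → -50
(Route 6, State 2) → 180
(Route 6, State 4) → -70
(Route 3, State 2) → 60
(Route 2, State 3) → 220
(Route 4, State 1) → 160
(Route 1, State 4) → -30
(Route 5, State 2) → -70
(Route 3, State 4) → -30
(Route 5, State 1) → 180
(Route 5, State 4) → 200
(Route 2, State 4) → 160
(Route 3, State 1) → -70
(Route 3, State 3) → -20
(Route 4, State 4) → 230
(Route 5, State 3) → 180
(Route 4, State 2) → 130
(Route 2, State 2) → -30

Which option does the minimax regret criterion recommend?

Column bests: State 1=180, State 2=180, State 3=220, State 4=230.
Route 1 regrets: 60, 70, 70, 260 → max 260
Route 2 regrets: 260, 210, 0, 70 → max 260
Route 3 regrets: 250, 120, 240, 260 → max 260
Route 4 regrets: 20, 50, 40, 0 → max 50
Route 5 regrets: 0, 250, 40, 30 → max 250
Route 6 regrets: 60, 0, 270, 300 → max 300
Smallest max regret = 50 → Route 4.

Route 4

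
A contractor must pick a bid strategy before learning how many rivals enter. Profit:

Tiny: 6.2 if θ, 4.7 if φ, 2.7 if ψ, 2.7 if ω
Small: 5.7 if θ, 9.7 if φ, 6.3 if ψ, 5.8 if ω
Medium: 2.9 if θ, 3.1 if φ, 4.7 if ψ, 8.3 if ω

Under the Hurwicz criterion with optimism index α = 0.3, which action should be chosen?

Small

Tiny: 0.3·6.2 + 0.7·2.7 = 3.75
Small: 0.3·9.7 + 0.7·5.7 = 6.9
Medium: 0.3·8.3 + 0.7·2.9 = 4.52
Highest Hurwicz score = 6.9 → Small.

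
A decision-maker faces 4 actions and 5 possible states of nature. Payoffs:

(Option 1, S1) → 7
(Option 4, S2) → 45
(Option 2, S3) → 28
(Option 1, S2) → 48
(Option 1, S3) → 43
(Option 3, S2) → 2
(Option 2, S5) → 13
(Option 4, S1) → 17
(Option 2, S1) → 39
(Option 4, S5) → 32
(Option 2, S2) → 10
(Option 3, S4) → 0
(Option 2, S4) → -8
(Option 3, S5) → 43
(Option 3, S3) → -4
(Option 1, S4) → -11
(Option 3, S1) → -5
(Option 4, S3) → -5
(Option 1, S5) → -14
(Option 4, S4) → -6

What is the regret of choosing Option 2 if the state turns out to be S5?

30

Best payoff under S5 is 43.
Regret = 43 − 13 = 30.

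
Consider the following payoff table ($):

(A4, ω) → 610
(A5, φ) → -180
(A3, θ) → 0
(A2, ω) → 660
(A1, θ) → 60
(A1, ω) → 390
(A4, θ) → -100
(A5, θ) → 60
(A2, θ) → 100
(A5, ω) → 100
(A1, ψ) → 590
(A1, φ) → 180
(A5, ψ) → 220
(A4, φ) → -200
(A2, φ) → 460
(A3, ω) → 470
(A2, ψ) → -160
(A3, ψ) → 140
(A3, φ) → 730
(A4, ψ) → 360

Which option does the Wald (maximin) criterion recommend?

A1

Row minima: A1=60, A2=-160, A3=0, A4=-200, A5=-180
Best worst-case = 60 → A1.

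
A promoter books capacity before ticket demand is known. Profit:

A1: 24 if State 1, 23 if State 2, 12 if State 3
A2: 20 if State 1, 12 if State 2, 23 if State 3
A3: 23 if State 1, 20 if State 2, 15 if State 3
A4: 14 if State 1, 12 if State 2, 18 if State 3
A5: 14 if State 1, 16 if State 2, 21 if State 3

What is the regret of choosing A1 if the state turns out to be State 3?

Best payoff under State 3 is 23.
Regret = 23 − 12 = 11.

11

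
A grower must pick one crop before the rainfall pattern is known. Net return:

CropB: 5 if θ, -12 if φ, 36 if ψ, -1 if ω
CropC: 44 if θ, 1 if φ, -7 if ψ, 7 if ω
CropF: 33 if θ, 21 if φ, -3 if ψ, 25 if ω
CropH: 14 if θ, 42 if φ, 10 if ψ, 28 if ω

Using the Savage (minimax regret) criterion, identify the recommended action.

CropH

Column bests: θ=44, φ=42, ψ=36, ω=28.
CropB regrets: 39, 54, 0, 29 → max 54
CropC regrets: 0, 41, 43, 21 → max 43
CropF regrets: 11, 21, 39, 3 → max 39
CropH regrets: 30, 0, 26, 0 → max 30
Smallest max regret = 30 → CropH.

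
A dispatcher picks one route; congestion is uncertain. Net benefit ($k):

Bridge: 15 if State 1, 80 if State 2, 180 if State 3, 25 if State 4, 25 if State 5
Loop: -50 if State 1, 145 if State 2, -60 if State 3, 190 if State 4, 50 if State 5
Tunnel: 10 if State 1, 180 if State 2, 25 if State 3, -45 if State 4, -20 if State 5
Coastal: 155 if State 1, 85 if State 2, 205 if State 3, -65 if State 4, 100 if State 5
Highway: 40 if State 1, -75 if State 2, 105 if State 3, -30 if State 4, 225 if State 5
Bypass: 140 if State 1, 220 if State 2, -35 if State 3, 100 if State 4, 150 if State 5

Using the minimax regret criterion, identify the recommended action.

Column bests: State 1=155, State 2=220, State 3=205, State 4=190, State 5=225.
Bridge regrets: 140, 140, 25, 165, 200 → max 200
Loop regrets: 205, 75, 265, 0, 175 → max 265
Tunnel regrets: 145, 40, 180, 235, 245 → max 245
Coastal regrets: 0, 135, 0, 255, 125 → max 255
Highway regrets: 115, 295, 100, 220, 0 → max 295
Bypass regrets: 15, 0, 240, 90, 75 → max 240
Smallest max regret = 200 → Bridge.

Bridge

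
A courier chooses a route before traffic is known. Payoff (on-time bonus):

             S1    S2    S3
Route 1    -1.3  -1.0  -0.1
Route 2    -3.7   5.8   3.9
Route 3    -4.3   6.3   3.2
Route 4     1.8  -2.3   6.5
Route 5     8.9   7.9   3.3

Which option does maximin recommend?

Route 5

Row minima: Route 1=-1.3, Route 2=-3.7, Route 3=-4.3, Route 4=-2.3, Route 5=3.3
Best worst-case = 3.3 → Route 5.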